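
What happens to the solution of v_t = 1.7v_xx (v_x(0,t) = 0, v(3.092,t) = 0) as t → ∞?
v → 0. Heat escapes through the Dirichlet boundary.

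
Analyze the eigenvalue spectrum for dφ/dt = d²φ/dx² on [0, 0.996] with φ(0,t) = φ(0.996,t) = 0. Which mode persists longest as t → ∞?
Eigenvalues: λₙ = n²π²/0.996².
First three modes:
  n=1: λ₁ = π²/0.996² ≈ 9.949
  n=2: λ₂ = 4π²/0.996² ≈ 39.796 (4× faster decay)
  n=3: λ₃ = 9π²/0.996² ≈ 89.541 (9× faster decay)
As t → ∞, higher modes decay exponentially faster. The n=1 mode dominates: φ ~ c₁ sin(πx/0.996) e^{-λ₁t}.
Decay rate: λ₁ = π²/0.996² ≈ 9.949.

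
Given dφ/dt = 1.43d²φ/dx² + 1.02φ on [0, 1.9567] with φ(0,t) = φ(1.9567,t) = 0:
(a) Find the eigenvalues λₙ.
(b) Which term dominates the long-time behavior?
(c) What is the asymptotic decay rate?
Eigenvalues: λₙ = 1.43n²π²/1.9567² - 1.02.
First three modes:
  n=1: λ₁ = 1.43π²/1.9567² - 1.02 ≈ 2.666
  n=2: λ₂ = 5.72π²/1.9567² - 1.02 ≈ 13.725
  n=3: λ₃ = 12.87π²/1.9567² - 1.02 ≈ 32.156
Since 1.43π²/1.9567² ≈ 3.686 > 1.02, all λₙ > 0.
The n=1 mode decays slowest → dominates as t → ∞.
Asymptotic: φ ~ c₁ sin(πx/1.9567) e^{-λ₁t} with decay rate λ₁ ≈ 2.666.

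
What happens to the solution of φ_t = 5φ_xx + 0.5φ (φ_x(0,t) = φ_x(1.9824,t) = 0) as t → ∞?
φ grows unboundedly. With Neumann BCs the constant mode has diffusion eigenvalue 0, so any r > 0 makes it grow like e^(0.5t); solution grows exponentially.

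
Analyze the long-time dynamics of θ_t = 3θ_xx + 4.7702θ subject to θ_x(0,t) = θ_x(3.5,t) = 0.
Long-time behavior: θ grows unboundedly. With Neumann BCs the constant mode has diffusion eigenvalue 0, so any r > 0 makes it grow like e^(4.7702t); solution grows exponentially.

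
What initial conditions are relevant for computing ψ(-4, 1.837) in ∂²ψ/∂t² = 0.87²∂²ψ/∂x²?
Domain of dependence: [-5.59819, -2.40181]. Signals travel at speed 0.87, so data within |x - -4| ≤ 0.87·1.837 = 1.59819 can reach the point.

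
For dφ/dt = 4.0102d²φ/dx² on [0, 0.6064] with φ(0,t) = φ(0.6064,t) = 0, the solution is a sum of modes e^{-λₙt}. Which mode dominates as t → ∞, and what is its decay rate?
Eigenvalues: λₙ = 4.0102n²π²/0.6064².
First three modes:
  n=1: λ₁ = 4.0102π²/0.6064² ≈ 107.633
  n=2: λ₂ = 16.0408π²/0.6064² ≈ 430.534 (4× faster decay)
  n=3: λ₃ = 36.0918π²/0.6064² ≈ 968.701 (9× faster decay)
As t → ∞, higher modes decay exponentially faster. The n=1 mode dominates: φ ~ c₁ sin(πx/0.6064) e^{-λ₁t}.
Decay rate: λ₁ = 4.0102π²/0.6064² ≈ 107.633.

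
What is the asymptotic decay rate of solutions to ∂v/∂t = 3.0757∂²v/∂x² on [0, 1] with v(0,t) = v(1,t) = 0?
Eigenvalues: λₙ = 3.0757n²π².
First three modes:
  n=1: λ₁ = 3.0757π² ≈ 30.356
  n=2: λ₂ = 12.3028π² ≈ 121.424 (4× faster decay)
  n=3: λ₃ = 27.6813π² ≈ 273.203 (9× faster decay)
As t → ∞, higher modes decay exponentially faster. The n=1 mode dominates: v ~ c₁ sin(πx) e^{-λ₁t}.
Decay rate: λ₁ = 3.0757π² ≈ 30.356.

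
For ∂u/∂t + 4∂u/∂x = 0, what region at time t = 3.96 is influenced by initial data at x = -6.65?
At x = 9.19. The characteristic carries data from (-6.65, 0) to (9.19, 3.96).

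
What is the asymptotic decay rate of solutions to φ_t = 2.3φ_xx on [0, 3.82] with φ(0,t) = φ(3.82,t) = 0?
Eigenvalues: λₙ = 2.3n²π²/3.82².
First three modes:
  n=1: λ₁ = 2.3π²/3.82² ≈ 1.556
  n=2: λ₂ = 9.2π²/3.82² ≈ 6.222 (4× faster decay)
  n=3: λ₃ = 20.7π²/3.82² ≈ 14 (9× faster decay)
As t → ∞, higher modes decay exponentially faster. The n=1 mode dominates: φ ~ c₁ sin(πx/3.82) e^{-λ₁t}.
Decay rate: λ₁ = 2.3π²/3.82² ≈ 1.556.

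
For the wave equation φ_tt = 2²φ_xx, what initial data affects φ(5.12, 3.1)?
Domain of dependence: [-1.08, 11.32]. Signals travel at speed 2, so data within |x - 5.12| ≤ 2·3.1 = 6.2 can reach the point.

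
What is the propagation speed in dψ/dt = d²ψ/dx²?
Infinite. The heat equation is parabolic, not hyperbolic, so disturbances propagate instantly.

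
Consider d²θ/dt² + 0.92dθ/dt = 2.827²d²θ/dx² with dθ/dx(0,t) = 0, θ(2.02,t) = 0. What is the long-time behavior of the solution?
As t → ∞, θ → 0. Damping (γ=0.92) dissipates energy; oscillations decay exponentially.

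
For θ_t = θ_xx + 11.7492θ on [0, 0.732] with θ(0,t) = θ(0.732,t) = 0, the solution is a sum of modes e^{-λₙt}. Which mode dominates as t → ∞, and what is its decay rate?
Eigenvalues: λₙ = n²π²/0.732² - 11.7492.
First three modes:
  n=1: λ₁ = π²/0.732² - 11.7492 ≈ 6.67
  n=2: λ₂ = 4π²/0.732² - 11.7492 ≈ 61.929
  n=3: λ₃ = 9π²/0.732² - 11.7492 ≈ 154.026
Since π²/0.732² ≈ 18.419 > 11.7492, all λₙ > 0.
The n=1 mode decays slowest → dominates as t → ∞.
Asymptotic: θ ~ c₁ sin(πx/0.732) e^{-λ₁t} with decay rate λ₁ ≈ 6.67.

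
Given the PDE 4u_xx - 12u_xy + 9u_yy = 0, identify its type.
The second-order coefficients are A = 4, B = -12, C = 9. Since B² - 4AC = 0 = 0, this is a parabolic PDE.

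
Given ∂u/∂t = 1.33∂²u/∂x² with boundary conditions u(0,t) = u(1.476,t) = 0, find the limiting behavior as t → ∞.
u → 0. Heat diffuses out through both boundaries.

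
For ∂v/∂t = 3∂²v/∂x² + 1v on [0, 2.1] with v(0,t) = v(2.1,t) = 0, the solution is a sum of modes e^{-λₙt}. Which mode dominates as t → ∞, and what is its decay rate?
Eigenvalues: λₙ = 3n²π²/2.1² - 1.
First three modes:
  n=1: λ₁ = 3π²/2.1² - 1 ≈ 5.714
  n=2: λ₂ = 12π²/2.1² - 1 ≈ 25.856
  n=3: λ₃ = 27π²/2.1² - 1 ≈ 59.426
Since 3π²/2.1² ≈ 6.714 > 1, all λₙ > 0.
The n=1 mode decays slowest → dominates as t → ∞.
Asymptotic: v ~ c₁ sin(πx/2.1) e^{-λ₁t} with decay rate λ₁ ≈ 5.714.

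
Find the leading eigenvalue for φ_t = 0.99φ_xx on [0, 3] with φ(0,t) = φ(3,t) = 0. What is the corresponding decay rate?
Eigenvalues: λₙ = 0.99n²π²/3².
First three modes:
  n=1: λ₁ = 0.99π²/3² ≈ 1.086
  n=2: λ₂ = 3.96π²/3² ≈ 4.343 (4× faster decay)
  n=3: λ₃ = 8.91π²/3² ≈ 9.771 (9× faster decay)
As t → ∞, higher modes decay exponentially faster. The n=1 mode dominates: φ ~ c₁ sin(πx/3) e^{-λ₁t}.
Decay rate: λ₁ = 0.99π²/3² ≈ 1.086.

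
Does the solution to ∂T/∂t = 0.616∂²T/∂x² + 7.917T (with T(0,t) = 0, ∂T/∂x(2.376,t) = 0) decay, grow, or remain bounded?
T grows unboundedly. Reaction dominates diffusion (r=7.917 > κπ²/(4L²)≈0.27); solution grows exponentially.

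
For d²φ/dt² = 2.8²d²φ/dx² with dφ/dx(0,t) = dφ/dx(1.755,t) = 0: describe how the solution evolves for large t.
φ oscillates about a mean that drifts linearly in t (generically unbounded; no decay). There is no damping, so the nonconstant modes persist as standing waves (energy conserved, no decay). But with Neumann conditions at both ends the constant mode has eigenvalue 0: the spatial mean M(t) of φ satisfies M'' = 0, so M(t) = M(0) + M'(0)·t. Unless the initial velocity has zero mean (∫φ_t(x,0)dx = 0), the solution grows linearly in t (unbounded, though not exponentially); if it does have zero mean, the solution stays bounded and simply oscillates.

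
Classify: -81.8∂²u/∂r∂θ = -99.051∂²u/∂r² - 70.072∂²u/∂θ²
Rewriting in standard form: 99.051∂²u/∂r² - 81.8∂²u/∂r∂θ + 70.072∂²u/∂θ² = 0. Elliptic (discriminant = -21071.566688).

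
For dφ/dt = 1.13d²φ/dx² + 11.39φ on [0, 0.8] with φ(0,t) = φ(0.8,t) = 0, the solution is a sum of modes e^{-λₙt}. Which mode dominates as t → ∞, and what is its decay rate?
Eigenvalues: λₙ = 1.13n²π²/0.8² - 11.39.
First three modes:
  n=1: λ₁ = 1.13π²/0.8² - 11.39 ≈ 6.036
  n=2: λ₂ = 4.52π²/0.8² - 11.39 ≈ 58.314
  n=3: λ₃ = 10.17π²/0.8² - 11.39 ≈ 145.444
Since 1.13π²/0.8² ≈ 17.426 > 11.39, all λₙ > 0.
The n=1 mode decays slowest → dominates as t → ∞.
Asymptotic: φ ~ c₁ sin(πx/0.8) e^{-λ₁t} with decay rate λ₁ ≈ 6.036.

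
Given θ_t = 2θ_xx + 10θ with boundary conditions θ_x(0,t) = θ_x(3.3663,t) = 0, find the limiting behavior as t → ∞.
θ grows unboundedly. With Neumann BCs the constant mode has diffusion eigenvalue 0, so any r > 0 makes it grow like e^(10t); solution grows exponentially.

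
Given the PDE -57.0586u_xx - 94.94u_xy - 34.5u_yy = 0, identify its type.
The second-order coefficients are A = -57.0586, B = -94.94, C = -34.5. Since B² - 4AC = 1139.5168 > 0, this is a hyperbolic PDE.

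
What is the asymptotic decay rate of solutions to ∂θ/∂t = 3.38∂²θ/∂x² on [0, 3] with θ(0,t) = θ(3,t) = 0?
Eigenvalues: λₙ = 3.38n²π²/3².
First three modes:
  n=1: λ₁ = 3.38π²/3² ≈ 3.707
  n=2: λ₂ = 13.52π²/3² ≈ 14.826 (4× faster decay)
  n=3: λ₃ = 30.42π²/3² ≈ 33.359 (9× faster decay)
As t → ∞, higher modes decay exponentially faster. The n=1 mode dominates: θ ~ c₁ sin(πx/3) e^{-λ₁t}.
Decay rate: λ₁ = 3.38π²/3² ≈ 3.707.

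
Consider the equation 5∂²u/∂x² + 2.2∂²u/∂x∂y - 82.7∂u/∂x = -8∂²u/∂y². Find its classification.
Rewriting in standard form: 5∂²u/∂x² + 2.2∂²u/∂x∂y + 8∂²u/∂y² - 82.7∂u/∂x = 0. Elliptic. (A = 5, B = 2.2, C = 8 gives B² - 4AC = -155.16.)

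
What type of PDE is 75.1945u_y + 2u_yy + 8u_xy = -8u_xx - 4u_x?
Rewriting in standard form: 8u_xx + 8u_xy + 2u_yy + 4u_x + 75.1945u_y = 0. With A = 8, B = 8, C = 2, the discriminant is 0. This is a parabolic PDE.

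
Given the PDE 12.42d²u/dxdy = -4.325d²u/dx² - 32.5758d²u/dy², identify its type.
Rewriting in standard form: 4.325d²u/dx² + 12.42d²u/dxdy + 32.5758d²u/dy² = 0. The second-order coefficients are A = 4.325, B = 12.42, C = 32.5758. Since B² - 4AC = -409.30494 < 0, this is an elliptic PDE.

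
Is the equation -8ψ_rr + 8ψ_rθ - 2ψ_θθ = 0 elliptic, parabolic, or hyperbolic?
Computing B² - 4AC with A = -8, B = 8, C = -2: discriminant = 0 (zero). Answer: parabolic.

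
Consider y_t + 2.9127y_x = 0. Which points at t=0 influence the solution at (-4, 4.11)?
A single point: x = -15.971197. The characteristic through (-4, 4.11) is x - 2.9127t = const, so x = -4 - 2.9127·4.11 = -15.971197.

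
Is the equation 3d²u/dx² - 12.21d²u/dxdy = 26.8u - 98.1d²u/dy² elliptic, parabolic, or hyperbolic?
Rewriting in standard form: 3d²u/dx² - 12.21d²u/dxdy + 98.1d²u/dy² - 26.8u = 0. Computing B² - 4AC with A = 3, B = -12.21, C = 98.1: discriminant = -1028.1159 (negative). Answer: elliptic.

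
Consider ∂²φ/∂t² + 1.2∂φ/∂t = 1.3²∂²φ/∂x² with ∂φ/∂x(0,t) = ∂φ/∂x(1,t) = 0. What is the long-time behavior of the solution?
As t → ∞, φ → constant (steady state). Damping (γ=1.2) dissipates the nonconstant modes; with Neumann BCs the spatial average obeys M''+γM'=0 and tends to a finite limit.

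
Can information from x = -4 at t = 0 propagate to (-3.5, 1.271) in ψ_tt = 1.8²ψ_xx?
Yes. The domain of dependence is [-5.7878, -1.2122], and -4 ∈ [-5.7878, -1.2122].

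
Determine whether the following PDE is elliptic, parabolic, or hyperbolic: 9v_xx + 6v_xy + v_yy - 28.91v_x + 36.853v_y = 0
Coefficients: A = 9, B = 6, C = 1. B² - 4AC = 0, which is zero, so the equation is parabolic.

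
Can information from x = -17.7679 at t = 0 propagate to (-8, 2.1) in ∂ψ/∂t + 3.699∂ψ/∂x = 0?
No. Only data at x = -15.7679 affects (-8, 2.1). Advection has one-way propagation along characteristics.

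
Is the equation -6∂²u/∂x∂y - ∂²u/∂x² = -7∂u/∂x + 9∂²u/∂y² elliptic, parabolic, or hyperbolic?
Rewriting in standard form: -∂²u/∂x² - 6∂²u/∂x∂y - 9∂²u/∂y² + 7∂u/∂x = 0. Computing B² - 4AC with A = -1, B = -6, C = -9: discriminant = 0 (zero). Answer: parabolic.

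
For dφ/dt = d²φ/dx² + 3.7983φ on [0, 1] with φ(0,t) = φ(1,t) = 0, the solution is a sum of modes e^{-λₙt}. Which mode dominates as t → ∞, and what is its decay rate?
Eigenvalues: λₙ = n²π²/1² - 3.7983.
First three modes:
  n=1: λ₁ = π² - 3.7983 ≈ 6.071
  n=2: λ₂ = 4π² - 3.7983 ≈ 35.68
  n=3: λ₃ = 9π² - 3.7983 ≈ 85.028
Since π² ≈ 9.87 > 3.7983, all λₙ > 0.
The n=1 mode decays slowest → dominates as t → ∞.
Asymptotic: φ ~ c₁ sin(πx/1) e^{-λ₁t} with decay rate λ₁ ≈ 6.071.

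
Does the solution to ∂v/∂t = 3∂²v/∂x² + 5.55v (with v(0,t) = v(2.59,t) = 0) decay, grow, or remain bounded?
v grows unboundedly. Reaction dominates diffusion (r=5.55 > κπ²/L²≈4.41); solution grows exponentially.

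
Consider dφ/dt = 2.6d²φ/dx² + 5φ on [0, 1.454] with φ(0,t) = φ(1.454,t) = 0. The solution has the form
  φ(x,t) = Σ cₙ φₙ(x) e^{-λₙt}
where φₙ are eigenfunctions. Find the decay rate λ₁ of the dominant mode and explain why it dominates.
Eigenvalues: λₙ = 2.6n²π²/1.454² - 5.
First three modes:
  n=1: λ₁ = 2.6π²/1.454² - 5 ≈ 7.138
  n=2: λ₂ = 10.4π²/1.454² - 5 ≈ 43.552
  n=3: λ₃ = 23.4π²/1.454² - 5 ≈ 104.241
Since 2.6π²/1.454² ≈ 12.138 > 5, all λₙ > 0.
The n=1 mode decays slowest → dominates as t → ∞.
Asymptotic: φ ~ c₁ sin(πx/1.454) e^{-λ₁t} with decay rate λ₁ ≈ 7.138.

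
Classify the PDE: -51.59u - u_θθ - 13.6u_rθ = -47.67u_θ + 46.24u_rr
Rewriting in standard form: -46.24u_rr - 13.6u_rθ - u_θθ + 47.67u_θ - 51.59u = 0. A = -46.24, B = -13.6, C = -1. Discriminant B² - 4AC = 0. Since 0 = 0, parabolic.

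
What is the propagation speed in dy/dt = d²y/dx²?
Infinite. The heat equation is parabolic, not hyperbolic, so disturbances propagate instantly.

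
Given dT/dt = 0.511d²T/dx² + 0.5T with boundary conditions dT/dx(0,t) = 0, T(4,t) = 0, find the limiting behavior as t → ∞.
T grows unboundedly. Reaction dominates diffusion (r=0.5 > κπ²/(4L²)≈0.08); solution grows exponentially.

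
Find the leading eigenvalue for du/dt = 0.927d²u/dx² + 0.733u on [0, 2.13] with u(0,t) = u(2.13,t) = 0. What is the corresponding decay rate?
Eigenvalues: λₙ = 0.927n²π²/2.13² - 0.733.
First three modes:
  n=1: λ₁ = 0.927π²/2.13² - 0.733 ≈ 1.284
  n=2: λ₂ = 3.708π²/2.13² - 0.733 ≈ 7.333
  n=3: λ₃ = 8.343π²/2.13² - 0.733 ≈ 17.416
Since 0.927π²/2.13² ≈ 2.017 > 0.733, all λₙ > 0.
The n=1 mode decays slowest → dominates as t → ∞.
Asymptotic: u ~ c₁ sin(πx/2.13) e^{-λ₁t} with decay rate λ₁ ≈ 1.284.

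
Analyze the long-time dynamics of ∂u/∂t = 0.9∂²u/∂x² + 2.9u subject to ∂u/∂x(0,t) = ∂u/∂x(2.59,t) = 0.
Long-time behavior: u grows unboundedly. With Neumann BCs the constant mode has diffusion eigenvalue 0, so any r > 0 makes it grow like e^(2.9t); solution grows exponentially.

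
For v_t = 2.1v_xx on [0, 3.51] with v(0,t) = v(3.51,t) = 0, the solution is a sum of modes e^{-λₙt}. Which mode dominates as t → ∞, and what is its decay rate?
Eigenvalues: λₙ = 2.1n²π²/3.51².
First three modes:
  n=1: λ₁ = 2.1π²/3.51² ≈ 1.682
  n=2: λ₂ = 8.4π²/3.51² ≈ 6.729 (4× faster decay)
  n=3: λ₃ = 18.9π²/3.51² ≈ 15.141 (9× faster decay)
As t → ∞, higher modes decay exponentially faster. The n=1 mode dominates: v ~ c₁ sin(πx/3.51) e^{-λ₁t}.
Decay rate: λ₁ = 2.1π²/3.51² ≈ 1.682.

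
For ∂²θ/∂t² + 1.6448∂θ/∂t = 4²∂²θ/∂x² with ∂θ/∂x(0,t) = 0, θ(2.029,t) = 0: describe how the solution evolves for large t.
θ → 0. Damping (γ=1.6448) dissipates energy; oscillations decay exponentially.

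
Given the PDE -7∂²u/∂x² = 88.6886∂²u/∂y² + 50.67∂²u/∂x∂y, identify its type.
Rewriting in standard form: -7∂²u/∂x² - 50.67∂²u/∂x∂y - 88.6886∂²u/∂y² = 0. The second-order coefficients are A = -7, B = -50.67, C = -88.6886. Since B² - 4AC = 84.1681 > 0, this is a hyperbolic PDE.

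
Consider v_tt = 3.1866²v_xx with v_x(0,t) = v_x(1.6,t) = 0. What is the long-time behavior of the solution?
As t → ∞, v oscillates about a mean that drifts linearly in t (generically unbounded; no decay). There is no damping, so the nonconstant modes persist as standing waves (energy conserved, no decay). But with Neumann conditions at both ends the constant mode has eigenvalue 0: the spatial mean M(t) of v satisfies M'' = 0, so M(t) = M(0) + M'(0)·t. Unless the initial velocity has zero mean (∫v_t(x,0)dx = 0), the solution grows linearly in t (unbounded, though not exponentially); if it does have zero mean, the solution stays bounded and simply oscillates.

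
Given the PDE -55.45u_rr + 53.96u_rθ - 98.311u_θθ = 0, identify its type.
The second-order coefficients are A = -55.45, B = 53.96, C = -98.311. Since B² - 4AC = -18893.6982 < 0, this is an elliptic PDE.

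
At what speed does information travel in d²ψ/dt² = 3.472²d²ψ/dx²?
Speed = 3.472. Information travels along characteristics x = x₀ ± 3.472t.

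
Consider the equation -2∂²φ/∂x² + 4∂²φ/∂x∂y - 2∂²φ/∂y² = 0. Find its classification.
Parabolic. (A = -2, B = 4, C = -2 gives B² - 4AC = 0.)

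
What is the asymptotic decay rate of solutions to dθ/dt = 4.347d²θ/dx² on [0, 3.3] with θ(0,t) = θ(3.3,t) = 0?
Eigenvalues: λₙ = 4.347n²π²/3.3².
First three modes:
  n=1: λ₁ = 4.347π²/3.3² ≈ 3.94
  n=2: λ₂ = 17.388π²/3.3² ≈ 15.759 (4× faster decay)
  n=3: λ₃ = 39.123π²/3.3² ≈ 35.457 (9× faster decay)
As t → ∞, higher modes decay exponentially faster. The n=1 mode dominates: θ ~ c₁ sin(πx/3.3) e^{-λ₁t}.
Decay rate: λ₁ = 4.347π²/3.3² ≈ 3.94.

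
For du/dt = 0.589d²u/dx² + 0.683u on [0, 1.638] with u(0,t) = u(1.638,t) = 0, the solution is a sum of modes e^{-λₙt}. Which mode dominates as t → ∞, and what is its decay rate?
Eigenvalues: λₙ = 0.589n²π²/1.638² - 0.683.
First three modes:
  n=1: λ₁ = 0.589π²/1.638² - 0.683 ≈ 1.484
  n=2: λ₂ = 2.356π²/1.638² - 0.683 ≈ 7.984
  n=3: λ₃ = 5.301π²/1.638² - 0.683 ≈ 18.817
Since 0.589π²/1.638² ≈ 2.167 > 0.683, all λₙ > 0.
The n=1 mode decays slowest → dominates as t → ∞.
Asymptotic: u ~ c₁ sin(πx/1.638) e^{-λ₁t} with decay rate λ₁ ≈ 1.484.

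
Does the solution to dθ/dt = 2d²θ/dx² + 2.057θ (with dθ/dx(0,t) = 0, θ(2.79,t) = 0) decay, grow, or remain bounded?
θ grows unboundedly. Reaction dominates diffusion (r=2.057 > κπ²/(4L²)≈0.63); solution grows exponentially.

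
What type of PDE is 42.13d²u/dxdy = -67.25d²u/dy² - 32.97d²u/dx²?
Rewriting in standard form: 32.97d²u/dx² + 42.13d²u/dxdy + 67.25d²u/dy² = 0. With A = 32.97, B = 42.13, C = 67.25, the discriminant is -7093.9931. This is an elliptic PDE.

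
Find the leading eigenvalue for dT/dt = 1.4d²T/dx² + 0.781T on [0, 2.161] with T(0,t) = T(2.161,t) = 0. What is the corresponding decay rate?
Eigenvalues: λₙ = 1.4n²π²/2.161² - 0.781.
First three modes:
  n=1: λ₁ = 1.4π²/2.161² - 0.781 ≈ 2.178
  n=2: λ₂ = 5.6π²/2.161² - 0.781 ≈ 11.054
  n=3: λ₃ = 12.6π²/2.161² - 0.781 ≈ 25.848
Since 1.4π²/2.161² ≈ 2.959 > 0.781, all λₙ > 0.
The n=1 mode decays slowest → dominates as t → ∞.
Asymptotic: T ~ c₁ sin(πx/2.161) e^{-λ₁t} with decay rate λ₁ ≈ 2.178.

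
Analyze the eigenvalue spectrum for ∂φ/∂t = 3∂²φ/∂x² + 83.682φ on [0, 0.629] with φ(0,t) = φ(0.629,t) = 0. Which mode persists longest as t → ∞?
Eigenvalues: λₙ = 3n²π²/0.629² - 83.682.
First three modes:
  n=1: λ₁ = 3π²/0.629² - 83.682 ≈ -8.844
  n=2: λ₂ = 12π²/0.629² - 83.682 ≈ 215.668
  n=3: λ₃ = 27π²/0.629² - 83.682 ≈ 589.856
Since 3π²/0.629² ≈ 74.838 < 83.682, λ₁ < 0.
The n=1 mode grows fastest (−λₙ is largest for n=1) → dominates.
Asymptotic: φ ~ c₁ sin(πx/0.629) e^{8.844t} (exponential growth at rate −λ₁ ≈ 8.844).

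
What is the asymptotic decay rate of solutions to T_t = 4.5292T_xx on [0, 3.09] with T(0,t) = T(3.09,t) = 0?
Eigenvalues: λₙ = 4.5292n²π²/3.09².
First three modes:
  n=1: λ₁ = 4.5292π²/3.09² ≈ 4.682
  n=2: λ₂ = 18.1168π²/3.09² ≈ 18.727 (4× faster decay)
  n=3: λ₃ = 40.7628π²/3.09² ≈ 42.135 (9× faster decay)
As t → ∞, higher modes decay exponentially faster. The n=1 mode dominates: T ~ c₁ sin(πx/3.09) e^{-λ₁t}.
Decay rate: λ₁ = 4.5292π²/3.09² ≈ 4.682.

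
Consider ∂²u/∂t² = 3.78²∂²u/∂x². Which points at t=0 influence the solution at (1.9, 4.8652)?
Domain of dependence: [-16.490456, 20.290456]. Signals travel at speed 3.78, so data within |x - 1.9| ≤ 3.78·4.8652 = 18.390456 can reach the point.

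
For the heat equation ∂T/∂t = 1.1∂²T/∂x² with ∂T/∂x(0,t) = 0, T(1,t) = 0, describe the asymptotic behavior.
T → 0. Heat escapes through the Dirichlet boundary.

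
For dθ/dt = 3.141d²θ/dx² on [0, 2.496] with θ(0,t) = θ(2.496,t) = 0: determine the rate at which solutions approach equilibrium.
Eigenvalues: λₙ = 3.141n²π²/2.496².
First three modes:
  n=1: λ₁ = 3.141π²/2.496² ≈ 4.976
  n=2: λ₂ = 12.564π²/2.496² ≈ 19.904 (4× faster decay)
  n=3: λ₃ = 28.269π²/2.496² ≈ 44.784 (9× faster decay)
As t → ∞, higher modes decay exponentially faster. The n=1 mode dominates: θ ~ c₁ sin(πx/2.496) e^{-λ₁t}.
Decay rate: λ₁ = 3.141π²/2.496² ≈ 4.976.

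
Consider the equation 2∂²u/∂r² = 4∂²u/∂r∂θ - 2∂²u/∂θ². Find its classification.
Rewriting in standard form: 2∂²u/∂r² - 4∂²u/∂r∂θ + 2∂²u/∂θ² = 0. Parabolic. (A = 2, B = -4, C = 2 gives B² - 4AC = 0.)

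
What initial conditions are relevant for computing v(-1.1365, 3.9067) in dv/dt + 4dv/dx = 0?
A single point: x = -16.7633. The characteristic through (-1.1365, 3.9067) is x - 4t = const, so x = -1.1365 - 4·3.9067 = -16.7633.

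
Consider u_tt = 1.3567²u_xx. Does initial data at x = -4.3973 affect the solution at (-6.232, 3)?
Yes. The domain of dependence is [-10.3021, -2.1619], and -4.3973 ∈ [-10.3021, -2.1619].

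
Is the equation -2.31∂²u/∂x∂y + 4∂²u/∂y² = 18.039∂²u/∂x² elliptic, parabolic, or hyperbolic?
Rewriting in standard form: -18.039∂²u/∂x² - 2.31∂²u/∂x∂y + 4∂²u/∂y² = 0. Computing B² - 4AC with A = -18.039, B = -2.31, C = 4: discriminant = 293.9601 (positive). Answer: hyperbolic.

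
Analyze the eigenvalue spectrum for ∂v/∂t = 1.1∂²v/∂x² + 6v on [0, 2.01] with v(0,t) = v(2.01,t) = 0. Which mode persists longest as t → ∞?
Eigenvalues: λₙ = 1.1n²π²/2.01² - 6.
First three modes:
  n=1: λ₁ = 1.1π²/2.01² - 6 ≈ -3.313
  n=2: λ₂ = 4.4π²/2.01² - 6 ≈ 4.749
  n=3: λ₃ = 9.9π²/2.01² - 6 ≈ 18.185
Since 1.1π²/2.01² ≈ 2.687 < 6, λ₁ < 0.
The n=1 mode grows fastest (−λₙ is largest for n=1) → dominates.
Asymptotic: v ~ c₁ sin(πx/2.01) e^{3.313t} (exponential growth at rate −λ₁ ≈ 3.313).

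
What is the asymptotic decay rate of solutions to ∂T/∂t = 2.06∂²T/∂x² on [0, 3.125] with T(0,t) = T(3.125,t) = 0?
Eigenvalues: λₙ = 2.06n²π²/3.125².
First three modes:
  n=1: λ₁ = 2.06π²/3.125² ≈ 2.082
  n=2: λ₂ = 8.24π²/3.125² ≈ 8.328 (4× faster decay)
  n=3: λ₃ = 18.54π²/3.125² ≈ 18.737 (9× faster decay)
As t → ∞, higher modes decay exponentially faster. The n=1 mode dominates: T ~ c₁ sin(πx/3.125) e^{-λ₁t}.
Decay rate: λ₁ = 2.06π²/3.125² ≈ 2.082.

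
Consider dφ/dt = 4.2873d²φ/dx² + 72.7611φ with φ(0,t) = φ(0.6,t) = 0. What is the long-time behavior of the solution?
As t → ∞, φ → 0. Diffusion dominates reaction (r=72.7611 < κπ²/L²≈117.54); solution decays.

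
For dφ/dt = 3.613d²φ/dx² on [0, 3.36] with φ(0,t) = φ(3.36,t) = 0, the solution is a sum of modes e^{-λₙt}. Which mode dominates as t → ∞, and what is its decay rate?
Eigenvalues: λₙ = 3.613n²π²/3.36².
First three modes:
  n=1: λ₁ = 3.613π²/3.36² ≈ 3.159
  n=2: λ₂ = 14.452π²/3.36² ≈ 12.634 (4× faster decay)
  n=3: λ₃ = 32.517π²/3.36² ≈ 28.427 (9× faster decay)
As t → ∞, higher modes decay exponentially faster. The n=1 mode dominates: φ ~ c₁ sin(πx/3.36) e^{-λ₁t}.
Decay rate: λ₁ = 3.613π²/3.36² ≈ 3.159.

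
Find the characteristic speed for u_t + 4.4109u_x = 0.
Speed = 4.4109. Information travels along x - 4.4109t = const (rightward).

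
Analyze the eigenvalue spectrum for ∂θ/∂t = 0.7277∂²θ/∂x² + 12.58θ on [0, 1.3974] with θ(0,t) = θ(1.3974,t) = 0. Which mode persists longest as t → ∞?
Eigenvalues: λₙ = 0.7277n²π²/1.3974² - 12.58.
First three modes:
  n=1: λ₁ = 0.7277π²/1.3974² - 12.58 ≈ -8.902
  n=2: λ₂ = 2.9108π²/1.3974² - 12.58 ≈ 2.132
  n=3: λ₃ = 6.5493π²/1.3974² - 12.58 ≈ 20.522
Since 0.7277π²/1.3974² ≈ 3.678 < 12.58, λ₁ < 0.
The n=1 mode grows fastest (−λₙ is largest for n=1) → dominates.
Asymptotic: θ ~ c₁ sin(πx/1.3974) e^{8.902t} (exponential growth at rate −λ₁ ≈ 8.902).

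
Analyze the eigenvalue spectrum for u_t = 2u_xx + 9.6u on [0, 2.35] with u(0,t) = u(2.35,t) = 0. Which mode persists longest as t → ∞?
Eigenvalues: λₙ = 2n²π²/2.35² - 9.6.
First three modes:
  n=1: λ₁ = 2π²/2.35² - 9.6 ≈ -6.026
  n=2: λ₂ = 8π²/2.35² - 9.6 ≈ 4.697
  n=3: λ₃ = 18π²/2.35² - 9.6 ≈ 22.569
Since 2π²/2.35² ≈ 3.574 < 9.6, λ₁ < 0.
The n=1 mode grows fastest (−λₙ is largest for n=1) → dominates.
Asymptotic: u ~ c₁ sin(πx/2.35) e^{6.026t} (exponential growth at rate −λ₁ ≈ 6.026).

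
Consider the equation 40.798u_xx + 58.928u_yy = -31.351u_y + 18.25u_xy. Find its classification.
Rewriting in standard form: 40.798u_xx - 18.25u_xy + 58.928u_yy + 31.351u_y = 0. Elliptic. (A = 40.798, B = -18.25, C = 58.928 gives B² - 4AC = -9283.515676.)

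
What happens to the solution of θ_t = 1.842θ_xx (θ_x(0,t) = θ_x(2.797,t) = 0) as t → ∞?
θ → constant (steady state). Heat is conserved (no flux at boundaries); solution approaches the spatial average.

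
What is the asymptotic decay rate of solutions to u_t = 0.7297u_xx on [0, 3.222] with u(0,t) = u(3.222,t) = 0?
Eigenvalues: λₙ = 0.7297n²π²/3.222².
First three modes:
  n=1: λ₁ = 0.7297π²/3.222² ≈ 0.694
  n=2: λ₂ = 2.9188π²/3.222² ≈ 2.775 (4× faster decay)
  n=3: λ₃ = 6.5673π²/3.222² ≈ 6.244 (9× faster decay)
As t → ∞, higher modes decay exponentially faster. The n=1 mode dominates: u ~ c₁ sin(πx/3.222) e^{-λ₁t}.
Decay rate: λ₁ = 0.7297π²/3.222² ≈ 0.694.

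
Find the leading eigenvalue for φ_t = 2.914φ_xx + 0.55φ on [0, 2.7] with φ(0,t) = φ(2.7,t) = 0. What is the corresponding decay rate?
Eigenvalues: λₙ = 2.914n²π²/2.7² - 0.55.
First three modes:
  n=1: λ₁ = 2.914π²/2.7² - 0.55 ≈ 3.395
  n=2: λ₂ = 11.656π²/2.7² - 0.55 ≈ 15.231
  n=3: λ₃ = 26.226π²/2.7² - 0.55 ≈ 34.956
Since 2.914π²/2.7² ≈ 3.945 > 0.55, all λₙ > 0.
The n=1 mode decays slowest → dominates as t → ∞.
Asymptotic: φ ~ c₁ sin(πx/2.7) e^{-λ₁t} with decay rate λ₁ ≈ 3.395.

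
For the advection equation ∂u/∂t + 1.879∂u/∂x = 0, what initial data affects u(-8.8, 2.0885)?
A single point: x = -12.7242915. The characteristic through (-8.8, 2.0885) is x - 1.879t = const, so x = -8.8 - 1.879·2.0885 = -12.7242915.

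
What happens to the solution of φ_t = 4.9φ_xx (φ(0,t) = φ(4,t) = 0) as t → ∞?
φ → 0. Heat diffuses out through both boundaries.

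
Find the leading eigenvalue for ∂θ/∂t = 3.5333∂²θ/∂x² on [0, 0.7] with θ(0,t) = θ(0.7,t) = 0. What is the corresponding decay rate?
Eigenvalues: λₙ = 3.5333n²π²/0.7².
First three modes:
  n=1: λ₁ = 3.5333π²/0.7² ≈ 71.168
  n=2: λ₂ = 14.1332π²/0.7² ≈ 284.672 (4× faster decay)
  n=3: λ₃ = 31.7997π²/0.7² ≈ 640.511 (9× faster decay)
As t → ∞, higher modes decay exponentially faster. The n=1 mode dominates: θ ~ c₁ sin(πx/0.7) e^{-λ₁t}.
Decay rate: λ₁ = 3.5333π²/0.7² ≈ 71.168.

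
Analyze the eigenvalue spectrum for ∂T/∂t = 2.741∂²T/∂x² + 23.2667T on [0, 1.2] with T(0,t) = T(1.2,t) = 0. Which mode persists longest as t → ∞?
Eigenvalues: λₙ = 2.741n²π²/1.2² - 23.2667.
First three modes:
  n=1: λ₁ = 2.741π²/1.2² - 23.2667 ≈ -4.48
  n=2: λ₂ = 10.964π²/1.2² - 23.2667 ≈ 51.879
  n=3: λ₃ = 24.669π²/1.2² - 23.2667 ≈ 145.812
Since 2.741π²/1.2² ≈ 18.787 < 23.2667, λ₁ < 0.
The n=1 mode grows fastest (−λₙ is largest for n=1) → dominates.
Asymptotic: T ~ c₁ sin(πx/1.2) e^{4.48t} (exponential growth at rate −λ₁ ≈ 4.48).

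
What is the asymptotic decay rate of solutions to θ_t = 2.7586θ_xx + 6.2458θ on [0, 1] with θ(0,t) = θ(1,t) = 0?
Eigenvalues: λₙ = 2.7586n²π²/1² - 6.2458.
First three modes:
  n=1: λ₁ = 2.7586π² - 6.2458 ≈ 20.98
  n=2: λ₂ = 11.0344π² - 6.2458 ≈ 102.659
  n=3: λ₃ = 24.8274π² - 6.2458 ≈ 238.791
Since 2.7586π² ≈ 27.226 > 6.2458, all λₙ > 0.
The n=1 mode decays slowest → dominates as t → ∞.
Asymptotic: θ ~ c₁ sin(πx/1) e^{-λ₁t} with decay rate λ₁ ≈ 20.98.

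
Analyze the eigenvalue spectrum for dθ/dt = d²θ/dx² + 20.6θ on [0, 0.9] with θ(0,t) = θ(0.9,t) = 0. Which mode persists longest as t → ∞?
Eigenvalues: λₙ = n²π²/0.9² - 20.6.
First three modes:
  n=1: λ₁ = π²/0.9² - 20.6 ≈ -8.415
  n=2: λ₂ = 4π²/0.9² - 20.6 ≈ 28.139
  n=3: λ₃ = 9π²/0.9² - 20.6 ≈ 89.062
Since π²/0.9² ≈ 12.185 < 20.6, λ₁ < 0.
The n=1 mode grows fastest (−λₙ is largest for n=1) → dominates.
Asymptotic: θ ~ c₁ sin(πx/0.9) e^{8.415t} (exponential growth at rate −λ₁ ≈ 8.415).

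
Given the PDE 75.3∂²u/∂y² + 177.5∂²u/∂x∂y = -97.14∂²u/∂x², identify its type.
Rewriting in standard form: 97.14∂²u/∂x² + 177.5∂²u/∂x∂y + 75.3∂²u/∂y² = 0. The second-order coefficients are A = 97.14, B = 177.5, C = 75.3. Since B² - 4AC = 2247.682 > 0, this is a hyperbolic PDE.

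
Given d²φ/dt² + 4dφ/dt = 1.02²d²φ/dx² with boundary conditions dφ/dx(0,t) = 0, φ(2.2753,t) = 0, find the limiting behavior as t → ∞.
φ → 0. Damping (γ=4) dissipates energy; oscillations decay exponentially.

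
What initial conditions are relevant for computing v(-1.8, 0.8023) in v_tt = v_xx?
Domain of dependence: [-2.6023, -0.9977]. Signals travel at speed 1, so data within |x - -1.8| ≤ 1·0.8023 = 0.8023 can reach the point.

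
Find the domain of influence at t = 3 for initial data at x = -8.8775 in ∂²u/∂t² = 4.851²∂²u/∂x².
Domain of influence: [-23.4305, 5.6755]. Data at x = -8.8775 spreads outward at speed 4.851.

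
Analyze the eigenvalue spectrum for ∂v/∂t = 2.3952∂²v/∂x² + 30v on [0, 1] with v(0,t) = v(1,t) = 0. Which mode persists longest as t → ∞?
Eigenvalues: λₙ = 2.3952n²π²/1² - 30.
First three modes:
  n=1: λ₁ = 2.3952π² - 30 ≈ -6.36
  n=2: λ₂ = 9.5808π² - 30 ≈ 64.559
  n=3: λ₃ = 21.5568π² - 30 ≈ 182.757
Since 2.3952π² ≈ 23.64 < 30, λ₁ < 0.
The n=1 mode grows fastest (−λₙ is largest for n=1) → dominates.
Asymptotic: v ~ c₁ sin(πx/1) e^{6.36t} (exponential growth at rate −λ₁ ≈ 6.36).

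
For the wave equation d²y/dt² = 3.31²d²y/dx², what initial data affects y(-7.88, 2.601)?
Domain of dependence: [-16.48931, 0.72931]. Signals travel at speed 3.31, so data within |x - -7.88| ≤ 3.31·2.601 = 8.60931 can reach the point.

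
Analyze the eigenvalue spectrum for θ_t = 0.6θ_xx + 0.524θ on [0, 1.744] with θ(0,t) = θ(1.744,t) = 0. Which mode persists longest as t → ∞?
Eigenvalues: λₙ = 0.6n²π²/1.744² - 0.524.
First three modes:
  n=1: λ₁ = 0.6π²/1.744² - 0.524 ≈ 1.423
  n=2: λ₂ = 2.4π²/1.744² - 0.524 ≈ 7.264
  n=3: λ₃ = 5.4π²/1.744² - 0.524 ≈ 16.999
Since 0.6π²/1.744² ≈ 1.947 > 0.524, all λₙ > 0.
The n=1 mode decays slowest → dominates as t → ∞.
Asymptotic: θ ~ c₁ sin(πx/1.744) e^{-λ₁t} with decay rate λ₁ ≈ 1.423.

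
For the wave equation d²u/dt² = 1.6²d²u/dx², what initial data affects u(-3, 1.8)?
Domain of dependence: [-5.88, -0.12]. Signals travel at speed 1.6, so data within |x - -3| ≤ 1.6·1.8 = 2.88 can reach the point.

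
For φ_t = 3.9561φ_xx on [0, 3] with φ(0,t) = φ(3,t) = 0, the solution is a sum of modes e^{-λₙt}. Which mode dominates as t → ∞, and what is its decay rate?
Eigenvalues: λₙ = 3.9561n²π²/3².
First three modes:
  n=1: λ₁ = 3.9561π²/3² ≈ 4.338
  n=2: λ₂ = 15.8244π²/3² ≈ 17.353 (4× faster decay)
  n=3: λ₃ = 35.6049π²/3² ≈ 39.045 (9× faster decay)
As t → ∞, higher modes decay exponentially faster. The n=1 mode dominates: φ ~ c₁ sin(πx/3) e^{-λ₁t}.
Decay rate: λ₁ = 3.9561π²/3² ≈ 4.338.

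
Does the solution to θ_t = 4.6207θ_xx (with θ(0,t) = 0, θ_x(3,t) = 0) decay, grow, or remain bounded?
θ → 0. Heat escapes through the Dirichlet boundary.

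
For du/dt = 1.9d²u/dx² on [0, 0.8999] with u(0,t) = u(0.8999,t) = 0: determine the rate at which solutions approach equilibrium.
Eigenvalues: λₙ = 1.9n²π²/0.8999².
First three modes:
  n=1: λ₁ = 1.9π²/0.8999² ≈ 23.156
  n=2: λ₂ = 7.6π²/0.8999² ≈ 92.624 (4× faster decay)
  n=3: λ₃ = 17.1π²/0.8999² ≈ 208.405 (9× faster decay)
As t → ∞, higher modes decay exponentially faster. The n=1 mode dominates: u ~ c₁ sin(πx/0.8999) e^{-λ₁t}.
Decay rate: λ₁ = 1.9π²/0.8999² ≈ 23.156.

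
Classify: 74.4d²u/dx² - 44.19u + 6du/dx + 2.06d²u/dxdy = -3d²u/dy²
Rewriting in standard form: 74.4d²u/dx² + 2.06d²u/dxdy + 3d²u/dy² + 6du/dx - 44.19u = 0. Elliptic (discriminant = -888.5564).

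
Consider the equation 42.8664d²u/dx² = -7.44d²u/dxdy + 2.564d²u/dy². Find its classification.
Rewriting in standard form: 42.8664d²u/dx² + 7.44d²u/dxdy - 2.564d²u/dy² = 0. Hyperbolic. (A = 42.8664, B = 7.44, C = -2.564 gives B² - 4AC = 494.9913984.)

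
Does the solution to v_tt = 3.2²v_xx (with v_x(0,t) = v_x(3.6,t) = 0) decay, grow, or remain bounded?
v oscillates about a mean that drifts linearly in t (generically unbounded; no decay). There is no damping, so the nonconstant modes persist as standing waves (energy conserved, no decay). But with Neumann conditions at both ends the constant mode has eigenvalue 0: the spatial mean M(t) of v satisfies M'' = 0, so M(t) = M(0) + M'(0)·t. Unless the initial velocity has zero mean (∫v_t(x,0)dx = 0), the solution grows linearly in t (unbounded, though not exponentially); if it does have zero mean, the solution stays bounded and simply oscillates.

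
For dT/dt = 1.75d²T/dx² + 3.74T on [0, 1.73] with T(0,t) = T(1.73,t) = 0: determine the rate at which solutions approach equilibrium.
Eigenvalues: λₙ = 1.75n²π²/1.73² - 3.74.
First three modes:
  n=1: λ₁ = 1.75π²/1.73² - 3.74 ≈ 2.031
  n=2: λ₂ = 7π²/1.73² - 3.74 ≈ 19.344
  n=3: λ₃ = 15.75π²/1.73² - 3.74 ≈ 48.198
Since 1.75π²/1.73² ≈ 5.771 > 3.74, all λₙ > 0.
The n=1 mode decays slowest → dominates as t → ∞.
Asymptotic: T ~ c₁ sin(πx/1.73) e^{-λ₁t} with decay rate λ₁ ≈ 2.031.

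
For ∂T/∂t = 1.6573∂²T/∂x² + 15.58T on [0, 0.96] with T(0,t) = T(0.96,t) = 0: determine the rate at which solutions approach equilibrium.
Eigenvalues: λₙ = 1.6573n²π²/0.96² - 15.58.
First three modes:
  n=1: λ₁ = 1.6573π²/0.96² - 15.58 ≈ 2.168
  n=2: λ₂ = 6.6292π²/0.96² - 15.58 ≈ 55.413
  n=3: λ₃ = 14.9157π²/0.96² - 15.58 ≈ 144.155
Since 1.6573π²/0.96² ≈ 17.748 > 15.58, all λₙ > 0.
The n=1 mode decays slowest → dominates as t → ∞.
Asymptotic: T ~ c₁ sin(πx/0.96) e^{-λ₁t} with decay rate λ₁ ≈ 2.168.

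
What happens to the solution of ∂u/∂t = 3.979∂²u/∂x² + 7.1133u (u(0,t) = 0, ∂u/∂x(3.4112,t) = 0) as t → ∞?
u grows unboundedly. Reaction dominates diffusion (r=7.1133 > κπ²/(4L²)≈0.84); solution grows exponentially.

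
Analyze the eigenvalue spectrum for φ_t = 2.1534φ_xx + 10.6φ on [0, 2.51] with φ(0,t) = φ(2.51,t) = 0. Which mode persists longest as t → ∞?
Eigenvalues: λₙ = 2.1534n²π²/2.51² - 10.6.
First three modes:
  n=1: λ₁ = 2.1534π²/2.51² - 10.6 ≈ -7.227
  n=2: λ₂ = 8.6136π²/2.51² - 10.6 ≈ 2.894
  n=3: λ₃ = 19.3806π²/2.51² - 10.6 ≈ 19.761
Since 2.1534π²/2.51² ≈ 3.373 < 10.6, λ₁ < 0.
The n=1 mode grows fastest (−λₙ is largest for n=1) → dominates.
Asymptotic: φ ~ c₁ sin(πx/2.51) e^{7.227t} (exponential growth at rate −λ₁ ≈ 7.227).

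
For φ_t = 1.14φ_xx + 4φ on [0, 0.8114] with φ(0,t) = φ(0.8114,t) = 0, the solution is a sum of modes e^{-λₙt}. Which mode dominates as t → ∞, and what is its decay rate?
Eigenvalues: λₙ = 1.14n²π²/0.8114² - 4.
First three modes:
  n=1: λ₁ = 1.14π²/0.8114² - 4 ≈ 13.09
  n=2: λ₂ = 4.56π²/0.8114² - 4 ≈ 64.359
  n=3: λ₃ = 10.26π²/0.8114² - 4 ≈ 149.807
Since 1.14π²/0.8114² ≈ 17.09 > 4, all λₙ > 0.
The n=1 mode decays slowest → dominates as t → ∞.
Asymptotic: φ ~ c₁ sin(πx/0.8114) e^{-λ₁t} with decay rate λ₁ ≈ 13.09.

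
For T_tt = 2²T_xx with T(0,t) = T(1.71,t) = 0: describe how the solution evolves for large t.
T oscillates (no decay). Energy is conserved; the solution oscillates indefinitely as standing waves.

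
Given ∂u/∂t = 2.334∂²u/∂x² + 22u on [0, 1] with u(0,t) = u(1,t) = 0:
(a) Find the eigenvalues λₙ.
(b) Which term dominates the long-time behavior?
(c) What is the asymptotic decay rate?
Eigenvalues: λₙ = 2.334n²π²/1² - 22.
First three modes:
  n=1: λ₁ = 2.334π² - 22 ≈ 1.036
  n=2: λ₂ = 9.336π² - 22 ≈ 70.143
  n=3: λ₃ = 21.006π² - 22 ≈ 185.321
Since 2.334π² ≈ 23.036 > 22, all λₙ > 0.
The n=1 mode decays slowest → dominates as t → ∞.
Asymptotic: u ~ c₁ sin(πx/1) e^{-λ₁t} with decay rate λ₁ ≈ 1.036.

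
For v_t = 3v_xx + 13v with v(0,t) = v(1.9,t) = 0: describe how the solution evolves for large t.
v grows unboundedly. Reaction dominates diffusion (r=13 > κπ²/L²≈8.2); solution grows exponentially.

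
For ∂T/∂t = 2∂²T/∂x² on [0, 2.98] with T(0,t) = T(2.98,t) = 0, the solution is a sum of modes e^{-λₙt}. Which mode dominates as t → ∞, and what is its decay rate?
Eigenvalues: λₙ = 2n²π²/2.98².
First three modes:
  n=1: λ₁ = 2π²/2.98² ≈ 2.223
  n=2: λ₂ = 8π²/2.98² ≈ 8.891 (4× faster decay)
  n=3: λ₃ = 18π²/2.98² ≈ 20.005 (9× faster decay)
As t → ∞, higher modes decay exponentially faster. The n=1 mode dominates: T ~ c₁ sin(πx/2.98) e^{-λ₁t}.
Decay rate: λ₁ = 2π²/2.98² ≈ 2.223.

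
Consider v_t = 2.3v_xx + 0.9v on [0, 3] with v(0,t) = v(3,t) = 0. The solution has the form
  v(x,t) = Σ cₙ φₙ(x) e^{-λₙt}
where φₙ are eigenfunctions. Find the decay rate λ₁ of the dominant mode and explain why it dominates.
Eigenvalues: λₙ = 2.3n²π²/3² - 0.9.
First three modes:
  n=1: λ₁ = 2.3π²/3² - 0.9 ≈ 1.622
  n=2: λ₂ = 9.2π²/3² - 0.9 ≈ 9.189
  n=3: λ₃ = 20.7π²/3² - 0.9 ≈ 21.8
Since 2.3π²/3² ≈ 2.522 > 0.9, all λₙ > 0.
The n=1 mode decays slowest → dominates as t → ∞.
Asymptotic: v ~ c₁ sin(πx/3) e^{-λ₁t} with decay rate λ₁ ≈ 1.622.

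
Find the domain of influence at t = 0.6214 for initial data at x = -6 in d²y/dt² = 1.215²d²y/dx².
Domain of influence: [-6.755001, -5.244999]. Data at x = -6 spreads outward at speed 1.215.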